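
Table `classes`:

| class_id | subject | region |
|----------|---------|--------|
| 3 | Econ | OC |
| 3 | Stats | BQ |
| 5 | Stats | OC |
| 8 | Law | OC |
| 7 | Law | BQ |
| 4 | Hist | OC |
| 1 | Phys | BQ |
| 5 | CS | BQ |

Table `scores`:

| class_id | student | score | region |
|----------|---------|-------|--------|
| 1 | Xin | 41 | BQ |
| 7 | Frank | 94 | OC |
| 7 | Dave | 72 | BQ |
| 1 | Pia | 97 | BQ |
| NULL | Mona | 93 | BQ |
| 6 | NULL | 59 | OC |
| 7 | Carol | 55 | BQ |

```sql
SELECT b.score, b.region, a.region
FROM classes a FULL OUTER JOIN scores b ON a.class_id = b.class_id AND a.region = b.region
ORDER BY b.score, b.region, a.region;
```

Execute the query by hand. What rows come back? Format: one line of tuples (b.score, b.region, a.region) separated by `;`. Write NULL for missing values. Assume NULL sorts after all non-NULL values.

FULL OUTER JOIN keeps every row from both sides; unmatched rows get NULL for the other side's columns.
Matching on a.class_id = b.class_id AND a.region = b.region. A NULL in a compared column never satisfies the condition.
- a (class_id=3, region=OC) has no partner → padded with NULL.
- a (class_id=3, region=BQ) has no partner → padded with NULL.
- a (class_id=5, region=OC) has no partner → padded with NULL.
- a (class_id=8, region=OC) has no partner → padded with NULL.
- a (class_id=7, region=BQ) pairs with 2 row(s) of b.
- a (class_id=4, region=OC) has no partner → padded with NULL.
- a (class_id=1, region=BQ) pairs with 2 row(s) of b.
- a (class_id=5, region=BQ) has no partner → padded with NULL.
- 3 b row(s) had no a match → kept, a columns NULL.

(41, BQ, BQ); (55, BQ, BQ); (59, OC, NULL); (72, BQ, BQ); (93, BQ, NULL); (94, OC, NULL); (97, BQ, BQ); (NULL, NULL, BQ); (NULL, NULL, BQ); (NULL, NULL, OC); (NULL, NULL, OC); (NULL, NULL, OC); (NULL, NULL, OC)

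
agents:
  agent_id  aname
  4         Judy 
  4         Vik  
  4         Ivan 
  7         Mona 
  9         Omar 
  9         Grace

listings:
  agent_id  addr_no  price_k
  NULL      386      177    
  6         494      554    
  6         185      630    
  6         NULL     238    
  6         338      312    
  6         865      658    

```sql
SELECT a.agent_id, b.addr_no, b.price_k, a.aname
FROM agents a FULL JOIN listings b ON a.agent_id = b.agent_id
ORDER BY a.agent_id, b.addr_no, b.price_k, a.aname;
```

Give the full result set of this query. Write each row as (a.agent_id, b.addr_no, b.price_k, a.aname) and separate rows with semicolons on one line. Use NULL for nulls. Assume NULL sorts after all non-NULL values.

(4, NULL, NULL, Ivan); (4, NULL, NULL, Judy); (4, NULL, NULL, Vik); (7, NULL, NULL, Mona); (9, NULL, NULL, Grace); (9, NULL, NULL, Omar); (NULL, 185, 630, NULL); (NULL, 338, 312, NULL); (NULL, 386, 177, NULL); (NULL, 494, 554, NULL); (NULL, 865, 658, NULL); (NULL, NULL, 238, NULL)

FULL OUTER JOIN keeps every row from both sides; unmatched rows get NULL for the other side's columns.
Matching on a.agent_id = b.agent_id. A NULL in a compared column never satisfies the condition.
Matched pairs: 0; unmatched a rows kept: 6; unmatched b rows kept: 6.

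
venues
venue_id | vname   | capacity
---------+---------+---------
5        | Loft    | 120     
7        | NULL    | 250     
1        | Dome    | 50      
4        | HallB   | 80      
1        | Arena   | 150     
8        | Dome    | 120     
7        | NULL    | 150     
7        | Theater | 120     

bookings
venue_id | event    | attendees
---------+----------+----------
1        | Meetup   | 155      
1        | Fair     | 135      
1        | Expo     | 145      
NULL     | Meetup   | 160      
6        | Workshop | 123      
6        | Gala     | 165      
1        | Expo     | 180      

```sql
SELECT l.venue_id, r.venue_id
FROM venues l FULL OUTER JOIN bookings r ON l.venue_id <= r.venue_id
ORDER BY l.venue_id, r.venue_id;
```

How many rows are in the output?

FULL OUTER JOIN keeps every row from both sides; unmatched rows get NULL for the other side's columns.
Matching on l.venue_id <= r.venue_id. A NULL in a compared column never satisfies the condition.
- l row (venue_id=5): matches 2 r row(s) → 2 output row(s).
- l row (venue_id=7): no match → kept, r columns NULL.
- l row (venue_id=1): matches 6 r row(s) → 6 output row(s).
- l row (venue_id=4): matches 2 r row(s) → 2 output row(s).
- l row (venue_id=1): matches 6 r row(s) → 6 output row(s).
- l row (venue_id=8): no match → kept, r columns NULL.
- l row (venue_id=7): no match → kept, r columns NULL.
- l row (venue_id=7): no match → kept, r columns NULL.
- plus 1 unmatched r row(s), each kept with NULL l columns.
Total: 16 matched + 5 padded = 21 rows.

21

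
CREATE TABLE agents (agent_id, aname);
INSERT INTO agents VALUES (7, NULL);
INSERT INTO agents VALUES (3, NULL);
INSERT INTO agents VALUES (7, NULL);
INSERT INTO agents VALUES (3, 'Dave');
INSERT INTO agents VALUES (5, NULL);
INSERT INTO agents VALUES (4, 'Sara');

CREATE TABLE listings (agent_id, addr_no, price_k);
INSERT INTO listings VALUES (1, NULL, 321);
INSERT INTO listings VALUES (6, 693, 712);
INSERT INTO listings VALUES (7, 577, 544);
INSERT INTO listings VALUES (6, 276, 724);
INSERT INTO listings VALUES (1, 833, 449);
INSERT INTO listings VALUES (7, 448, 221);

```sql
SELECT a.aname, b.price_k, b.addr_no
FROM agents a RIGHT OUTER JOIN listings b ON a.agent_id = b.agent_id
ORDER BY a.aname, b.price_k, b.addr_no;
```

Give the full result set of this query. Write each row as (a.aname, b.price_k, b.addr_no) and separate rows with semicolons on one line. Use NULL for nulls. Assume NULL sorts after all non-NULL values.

RIGHT JOIN keeps every row from `listings`; unmatched rows get NULL for `agents`'s columns.
Matching on a.agent_id = b.agent_id.
- a (agent_id=7) pairs with 2 row(s) of b.
- a (agent_id=3) has no partner in b.
- a (agent_id=7) pairs with 2 row(s) of b.
- a (agent_id=3) has no partner in b.
- a (agent_id=5) has no partner in b.
- a (agent_id=4) has no partner in b.
- 4 b row(s) had no a match → kept, a columns NULL.
After projecting and ordering:
a.aname | b.price_k | b.addr_no
NULL | 221 | 448
NULL | 221 | 448
NULL | 321 | NULL
NULL | 449 | 833
NULL | 544 | 577
NULL | 544 | 577
NULL | 712 | 693
NULL | 724 | 276

(NULL, 221, 448); (NULL, 221, 448); (NULL, 321, NULL); (NULL, 449, 833); (NULL, 544, 577); (NULL, 544, 577); (NULL, 712, 693); (NULL, 724, 276)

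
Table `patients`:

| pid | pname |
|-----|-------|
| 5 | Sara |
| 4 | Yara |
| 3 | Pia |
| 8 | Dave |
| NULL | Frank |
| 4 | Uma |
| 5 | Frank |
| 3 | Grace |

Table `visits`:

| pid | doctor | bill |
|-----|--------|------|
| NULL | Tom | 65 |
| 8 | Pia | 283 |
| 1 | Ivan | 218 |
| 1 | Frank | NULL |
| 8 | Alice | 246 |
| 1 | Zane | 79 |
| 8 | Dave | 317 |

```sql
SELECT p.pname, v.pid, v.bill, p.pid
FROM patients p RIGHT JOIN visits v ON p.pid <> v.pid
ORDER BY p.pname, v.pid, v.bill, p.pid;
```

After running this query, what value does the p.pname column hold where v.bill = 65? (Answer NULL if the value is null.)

RIGHT JOIN keeps every row from `visits`; unmatched rows get NULL for `patients`'s columns.
Matching on p.pid <> v.pid. A NULL in a compared column never satisfies the condition.
- p[0] pid=5 → 6 match(es) in v → 6 row(s).
- p[1] pid=4 → 6 match(es) in v → 6 row(s).
- p[2] pid=3 → 6 match(es) in v → 6 row(s).
- p[3] pid=8 → 3 match(es) in v → 3 row(s).
- p[4] pid=NULL → no match.
- p[5] pid=4 → 6 match(es) in v → 6 row(s).
- p[6] pid=5 → 6 match(es) in v → 6 row(s).
- p[7] pid=3 → 6 match(es) in v → 6 row(s).
- 1 v row(s) had no p match → kept, p columns NULL.

NULL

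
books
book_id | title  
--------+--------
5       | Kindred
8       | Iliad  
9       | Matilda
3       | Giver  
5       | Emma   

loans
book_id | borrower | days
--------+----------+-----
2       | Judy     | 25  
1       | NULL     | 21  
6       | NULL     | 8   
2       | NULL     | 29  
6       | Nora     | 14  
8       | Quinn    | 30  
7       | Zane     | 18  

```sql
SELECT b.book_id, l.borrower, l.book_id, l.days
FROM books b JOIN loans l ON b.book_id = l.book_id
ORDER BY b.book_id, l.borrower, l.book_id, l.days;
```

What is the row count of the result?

1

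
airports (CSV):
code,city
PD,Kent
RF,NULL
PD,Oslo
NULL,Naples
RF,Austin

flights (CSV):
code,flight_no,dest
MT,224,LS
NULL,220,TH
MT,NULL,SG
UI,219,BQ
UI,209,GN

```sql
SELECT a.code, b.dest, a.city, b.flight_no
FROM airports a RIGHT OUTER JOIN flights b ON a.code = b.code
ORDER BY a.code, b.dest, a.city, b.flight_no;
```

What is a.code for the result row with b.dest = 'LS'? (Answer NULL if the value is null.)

NULL

RIGHT JOIN keeps every row from `flights`; unmatched rows get NULL for `airports`'s columns.
Matching on a.code = b.code. A NULL in a compared column never satisfies the condition.
- a[0] code=PD → no match.
- a[1] code=RF → no match.
- a[2] code=PD → no match.
- a[3] code=NULL → no match.
- a[4] code=RF → no match.
- 5 row(s) from b found no a partner → padded with NULL.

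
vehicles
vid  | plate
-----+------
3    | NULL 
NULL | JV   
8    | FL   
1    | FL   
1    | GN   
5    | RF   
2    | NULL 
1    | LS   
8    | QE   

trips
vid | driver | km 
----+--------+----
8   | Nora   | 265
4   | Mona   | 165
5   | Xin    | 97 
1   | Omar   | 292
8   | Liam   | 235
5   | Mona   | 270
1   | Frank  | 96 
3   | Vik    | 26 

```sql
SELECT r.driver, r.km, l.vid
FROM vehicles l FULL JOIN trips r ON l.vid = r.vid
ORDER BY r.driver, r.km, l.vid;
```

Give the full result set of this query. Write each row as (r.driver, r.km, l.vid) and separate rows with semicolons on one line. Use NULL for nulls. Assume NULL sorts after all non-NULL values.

FULL OUTER JOIN keeps every row from both sides; unmatched rows get NULL for the other side's columns.
Matching on l.vid = r.vid. A NULL in a compared column never satisfies the condition.
- l row (vid=3): matches 1 r row(s) → 1 output row(s).
- l row (vid=NULL): no match → kept, r columns NULL.
- l row (vid=8): matches 2 r row(s) → 2 output row(s).
- l row (vid=1): matches 2 r row(s) → 2 output row(s).
- l row (vid=1): matches 2 r row(s) → 2 output row(s).
- l row (vid=5): matches 2 r row(s) → 2 output row(s).
- l row (vid=2): no match → kept, r columns NULL.
- l row (vid=1): matches 2 r row(s) → 2 output row(s).
- l row (vid=8): matches 2 r row(s) → 2 output row(s).
- 1 row(s) from r found no l partner → padded with NULL.

(Frank, 96, 1); (Frank, 96, 1); (Frank, 96, 1); (Liam, 235, 8); (Liam, 235, 8); (Mona, 165, NULL); (Mona, 270, 5); (Nora, 265, 8); (Nora, 265, 8); (Omar, 292, 1); (Omar, 292, 1); (Omar, 292, 1); (Vik, 26, 3); (Xin, 97, 5); (NULL, NULL, 2); (NULL, NULL, NULL)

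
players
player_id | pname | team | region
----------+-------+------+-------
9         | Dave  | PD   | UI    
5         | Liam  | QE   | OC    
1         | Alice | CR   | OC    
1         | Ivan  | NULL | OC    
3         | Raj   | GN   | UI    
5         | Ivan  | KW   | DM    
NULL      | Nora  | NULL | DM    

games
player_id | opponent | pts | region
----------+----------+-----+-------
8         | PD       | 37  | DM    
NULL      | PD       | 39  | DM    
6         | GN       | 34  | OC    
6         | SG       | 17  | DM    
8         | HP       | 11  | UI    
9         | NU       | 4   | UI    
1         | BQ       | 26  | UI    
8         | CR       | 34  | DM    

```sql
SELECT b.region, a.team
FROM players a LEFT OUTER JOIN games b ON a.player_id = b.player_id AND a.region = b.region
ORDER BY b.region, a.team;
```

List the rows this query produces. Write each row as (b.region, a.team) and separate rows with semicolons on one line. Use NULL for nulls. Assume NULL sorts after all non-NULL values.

(UI, PD); (NULL, CR); (NULL, GN); (NULL, KW); (NULL, QE); (NULL, NULL); (NULL, NULL)

LEFT JOIN keeps every row from `players`; unmatched rows get NULL for `games`'s columns.
Matching on a.player_id = b.player_id AND a.region = b.region. A NULL in a compared column never satisfies the condition.
- a (player_id=9, region=UI) pairs with 1 row(s) of b.
- a (player_id=5, region=OC) has no partner → padded with NULL.
- a (player_id=1, region=OC) has no partner → padded with NULL.
- a (player_id=1, region=OC) has no partner → padded with NULL.
- a (player_id=3, region=UI) has no partner → padded with NULL.
- a (player_id=5, region=DM) has no partner → padded with NULL.
- a (player_id=NULL, region=DM) has no partner → padded with NULL.
After projecting and ordering:
b.region | a.team
UI | PD
NULL | CR
NULL | GN
NULL | KW
NULL | QE
NULL | NULL
NULL | NULL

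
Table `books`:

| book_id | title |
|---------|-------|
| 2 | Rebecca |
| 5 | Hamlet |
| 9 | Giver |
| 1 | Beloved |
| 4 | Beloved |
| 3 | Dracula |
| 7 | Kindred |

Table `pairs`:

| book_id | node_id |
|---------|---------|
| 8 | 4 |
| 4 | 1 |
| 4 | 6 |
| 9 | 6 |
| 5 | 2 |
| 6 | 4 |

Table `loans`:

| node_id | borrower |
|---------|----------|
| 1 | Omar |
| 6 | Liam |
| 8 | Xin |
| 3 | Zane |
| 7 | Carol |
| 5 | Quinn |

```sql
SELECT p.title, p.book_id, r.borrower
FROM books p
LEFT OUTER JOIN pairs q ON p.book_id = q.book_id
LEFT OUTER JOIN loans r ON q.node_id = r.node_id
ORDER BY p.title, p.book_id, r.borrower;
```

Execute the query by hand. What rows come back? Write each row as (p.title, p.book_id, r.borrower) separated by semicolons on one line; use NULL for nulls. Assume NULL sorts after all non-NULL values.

(Beloved, 1, NULL); (Beloved, 4, Liam); (Beloved, 4, Omar); (Dracula, 3, NULL); (Giver, 9, Liam); (Hamlet, 5, NULL); (Kindred, 7, NULL); (Rebecca, 2, NULL)

Evaluate left to right. First `books p LEFT JOIN pairs q` on book_id: 8 row(s).
Then LEFT JOIN `loans r` on node_id: each of those 8 rows is kept; rows whose q.node_id has no match in r get NULL for r's columns.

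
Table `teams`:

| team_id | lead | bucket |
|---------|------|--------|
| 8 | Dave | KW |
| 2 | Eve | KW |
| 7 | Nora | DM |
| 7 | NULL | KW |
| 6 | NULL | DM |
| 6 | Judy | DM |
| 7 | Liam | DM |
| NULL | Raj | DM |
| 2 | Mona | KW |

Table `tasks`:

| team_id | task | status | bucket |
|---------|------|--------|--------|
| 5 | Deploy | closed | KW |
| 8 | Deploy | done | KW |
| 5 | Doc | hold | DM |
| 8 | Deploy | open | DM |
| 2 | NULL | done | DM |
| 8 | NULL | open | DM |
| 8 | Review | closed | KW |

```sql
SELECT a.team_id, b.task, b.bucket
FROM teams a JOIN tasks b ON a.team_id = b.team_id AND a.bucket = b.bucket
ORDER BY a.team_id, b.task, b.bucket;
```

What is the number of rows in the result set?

2

INNER JOIN keeps only pairs where the ON condition holds.
Matching on a.team_id = b.team_id AND a.bucket = b.bucket. A NULL in a compared column never satisfies the condition.
- a (team_id=8, bucket=KW) pairs with 2 row(s) of b.
- a (team_id=2, bucket=KW) has no partner → excluded.
- a (team_id=7, bucket=DM) has no partner → excluded.
- a (team_id=7, bucket=KW) has no partner → excluded.
- a (team_id=6, bucket=DM) has no partner → excluded.
- a (team_id=6, bucket=DM) has no partner → excluded.
- a (team_id=7, bucket=DM) has no partner → excluded.
- a (team_id=NULL, bucket=DM) has no partner → excluded.
- a (team_id=2, bucket=KW) has no partner → excluded.
Total: 2 rows.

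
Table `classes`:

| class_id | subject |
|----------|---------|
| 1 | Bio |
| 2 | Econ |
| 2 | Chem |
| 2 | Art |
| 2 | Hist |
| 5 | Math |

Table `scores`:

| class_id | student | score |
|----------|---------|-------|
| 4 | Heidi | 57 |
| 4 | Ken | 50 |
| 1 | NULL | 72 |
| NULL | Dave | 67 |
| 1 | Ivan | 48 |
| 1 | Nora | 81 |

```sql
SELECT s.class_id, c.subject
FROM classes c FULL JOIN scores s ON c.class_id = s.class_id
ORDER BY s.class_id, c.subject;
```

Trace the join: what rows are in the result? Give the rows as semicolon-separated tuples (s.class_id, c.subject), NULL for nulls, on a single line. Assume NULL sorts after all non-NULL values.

FULL OUTER JOIN keeps every row from both sides; unmatched rows get NULL for the other side's columns.
Matching on c.class_id = s.class_id. A NULL in a compared column never satisfies the condition.
Matched pairs: 3; unmatched c rows kept: 5; unmatched s rows kept: 3.

(1, Bio); (1, Bio); (1, Bio); (4, NULL); (4, NULL); (NULL, Art); (NULL, Chem); (NULL, Econ); (NULL, Hist); (NULL, Math); (NULL, NULL)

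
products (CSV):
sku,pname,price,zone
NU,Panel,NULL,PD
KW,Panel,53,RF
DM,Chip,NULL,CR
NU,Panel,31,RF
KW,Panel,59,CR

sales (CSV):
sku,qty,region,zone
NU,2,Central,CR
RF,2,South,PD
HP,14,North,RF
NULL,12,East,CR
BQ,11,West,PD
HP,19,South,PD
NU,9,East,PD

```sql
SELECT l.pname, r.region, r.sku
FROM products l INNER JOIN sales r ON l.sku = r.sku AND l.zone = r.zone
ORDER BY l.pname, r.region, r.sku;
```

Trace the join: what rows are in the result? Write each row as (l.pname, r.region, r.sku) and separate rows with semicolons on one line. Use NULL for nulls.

(Panel, East, NU)

INNER JOIN keeps only pairs where the ON condition holds.
Matching on l.sku = r.sku AND l.zone = r.zone. A NULL in a compared column never satisfies the condition.
- l (sku=NU, zone=PD) pairs with 1 row(s) of r.
- l (sku=KW, zone=RF) has no partner → excluded.
- l (sku=DM, zone=CR) has no partner → excluded.
- l (sku=NU, zone=RF) has no partner → excluded.
- l (sku=KW, zone=CR) has no partner → excluded.
After projecting and ordering:
l.pname | r.region | r.sku
Panel | East | NU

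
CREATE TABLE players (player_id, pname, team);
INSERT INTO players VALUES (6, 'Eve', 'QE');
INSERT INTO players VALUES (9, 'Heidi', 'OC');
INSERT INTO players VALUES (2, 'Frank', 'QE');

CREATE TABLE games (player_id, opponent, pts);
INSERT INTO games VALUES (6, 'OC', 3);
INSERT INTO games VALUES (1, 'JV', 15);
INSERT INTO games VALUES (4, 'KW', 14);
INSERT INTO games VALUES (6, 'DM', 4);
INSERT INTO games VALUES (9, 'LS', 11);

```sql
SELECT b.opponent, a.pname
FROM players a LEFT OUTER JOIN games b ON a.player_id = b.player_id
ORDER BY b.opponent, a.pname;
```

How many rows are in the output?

4

LEFT JOIN keeps every row from `players`; unmatched rows get NULL for `games`'s columns.
Matching on a.player_id = b.player_id.
- a row (player_id=6): matches 2 b row(s) → 2 output row(s).
- a row (player_id=9): matches 1 b row(s) → 1 output row(s).
- a row (player_id=2): no match → kept, b columns NULL.
Total: 3 matched + 1 padded = 4 rows.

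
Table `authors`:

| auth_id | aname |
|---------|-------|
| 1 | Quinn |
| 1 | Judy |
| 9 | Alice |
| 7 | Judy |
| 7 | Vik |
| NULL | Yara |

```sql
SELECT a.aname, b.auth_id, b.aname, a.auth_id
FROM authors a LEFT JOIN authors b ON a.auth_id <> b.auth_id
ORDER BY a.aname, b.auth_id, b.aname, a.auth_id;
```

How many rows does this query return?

17

LEFT JOIN keeps every row from `authors a`; unmatched rows get NULL for `authors b`'s columns.
Matching on a.auth_id <> b.auth_id. A NULL in a compared column never satisfies the condition.
Matched pairs: 16; unmatched a rows kept: 1.
Total: 16 matched + 1 padded = 17 rows.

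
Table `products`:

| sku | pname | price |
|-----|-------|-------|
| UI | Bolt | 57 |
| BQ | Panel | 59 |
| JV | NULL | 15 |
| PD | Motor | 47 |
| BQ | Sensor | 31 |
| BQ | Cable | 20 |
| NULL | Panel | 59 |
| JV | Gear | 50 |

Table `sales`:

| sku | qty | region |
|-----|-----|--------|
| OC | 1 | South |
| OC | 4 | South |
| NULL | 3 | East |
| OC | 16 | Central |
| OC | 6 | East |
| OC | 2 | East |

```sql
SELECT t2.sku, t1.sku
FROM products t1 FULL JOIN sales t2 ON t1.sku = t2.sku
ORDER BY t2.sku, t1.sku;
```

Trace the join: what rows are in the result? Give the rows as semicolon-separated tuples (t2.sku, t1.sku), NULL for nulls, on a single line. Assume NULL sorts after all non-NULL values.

FULL OUTER JOIN keeps every row from both sides; unmatched rows get NULL for the other side's columns.
Matching on t1.sku = t2.sku. A NULL in a compared column never satisfies the condition.
Matched pairs: 0; unmatched t1 rows kept: 8; unmatched t2 rows kept: 6.

(OC, NULL); (OC, NULL); (OC, NULL); (OC, NULL); (OC, NULL); (NULL, BQ); (NULL, BQ); (NULL, BQ); (NULL, JV); (NULL, JV); (NULL, PD); (NULL, UI); (NULL, NULL); (NULL, NULL)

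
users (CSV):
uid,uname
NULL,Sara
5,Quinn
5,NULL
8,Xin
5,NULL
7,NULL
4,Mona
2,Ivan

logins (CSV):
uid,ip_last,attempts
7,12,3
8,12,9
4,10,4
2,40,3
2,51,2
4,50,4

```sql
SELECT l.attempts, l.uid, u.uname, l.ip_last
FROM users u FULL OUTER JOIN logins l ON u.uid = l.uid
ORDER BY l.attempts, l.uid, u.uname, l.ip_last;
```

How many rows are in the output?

FULL OUTER JOIN keeps every row from both sides; unmatched rows get NULL for the other side's columns.
Matching on u.uid = l.uid. A NULL in a compared column never satisfies the condition.
- u[0] uid=NULL → no match; kept with NULLs on the l side.
- u[1] uid=5 → no match; kept with NULLs on the l side.
- u[2] uid=5 → no match; kept with NULLs on the l side.
- u[3] uid=8 → 1 match(es) in l → 1 row(s).
- u[4] uid=5 → no match; kept with NULLs on the l side.
- u[5] uid=7 → 1 match(es) in l → 1 row(s).
- u[6] uid=4 → 2 match(es) in l → 2 row(s).
- u[7] uid=2 → 2 match(es) in l → 2 row(s).
Total: 6 matched + 4 padded = 10 rows.

10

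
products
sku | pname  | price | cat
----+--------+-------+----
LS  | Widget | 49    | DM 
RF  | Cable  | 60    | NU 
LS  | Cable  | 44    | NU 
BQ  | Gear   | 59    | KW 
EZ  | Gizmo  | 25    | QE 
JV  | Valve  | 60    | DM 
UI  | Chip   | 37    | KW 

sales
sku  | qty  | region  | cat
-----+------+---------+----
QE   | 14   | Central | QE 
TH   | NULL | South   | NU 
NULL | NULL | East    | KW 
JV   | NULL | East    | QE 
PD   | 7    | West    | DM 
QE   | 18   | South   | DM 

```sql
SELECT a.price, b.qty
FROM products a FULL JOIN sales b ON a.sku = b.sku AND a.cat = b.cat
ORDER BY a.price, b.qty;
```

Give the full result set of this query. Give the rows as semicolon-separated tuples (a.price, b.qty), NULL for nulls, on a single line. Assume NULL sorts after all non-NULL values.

(25, NULL); (37, NULL); (44, NULL); (49, NULL); (59, NULL); (60, NULL); (60, NULL); (NULL, 7); (NULL, 14); (NULL, 18); (NULL, NULL); (NULL, NULL); (NULL, NULL)

FULL OUTER JOIN keeps every row from both sides; unmatched rows get NULL for the other side's columns.
Matching on a.sku = b.sku AND a.cat = b.cat. A NULL in a compared column never satisfies the condition.
Matched pairs: 0; unmatched a rows kept: 7; unmatched b rows kept: 6.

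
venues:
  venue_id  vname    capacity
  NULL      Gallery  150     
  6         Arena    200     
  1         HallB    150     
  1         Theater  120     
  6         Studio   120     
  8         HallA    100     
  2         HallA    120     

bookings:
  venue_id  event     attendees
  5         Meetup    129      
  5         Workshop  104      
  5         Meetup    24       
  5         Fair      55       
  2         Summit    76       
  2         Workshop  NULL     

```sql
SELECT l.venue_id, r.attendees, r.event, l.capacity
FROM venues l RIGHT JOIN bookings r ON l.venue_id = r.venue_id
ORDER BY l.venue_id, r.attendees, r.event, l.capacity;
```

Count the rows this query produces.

6

RIGHT JOIN keeps every row from `bookings`; unmatched rows get NULL for `venues`'s columns.
Matching on l.venue_id = r.venue_id. A NULL in a compared column never satisfies the condition.
- l row (venue_id=NULL): no match.
- l row (venue_id=6): no match.
- l row (venue_id=1): no match.
- l row (venue_id=1): no match.
- l row (venue_id=6): no match.
- l row (venue_id=8): no match.
- l row (venue_id=2): matches 2 r row(s) → 2 output row(s).
- plus 4 unmatched r row(s), each kept with NULL l columns.
Total: 2 matched + 4 padded = 6 rows.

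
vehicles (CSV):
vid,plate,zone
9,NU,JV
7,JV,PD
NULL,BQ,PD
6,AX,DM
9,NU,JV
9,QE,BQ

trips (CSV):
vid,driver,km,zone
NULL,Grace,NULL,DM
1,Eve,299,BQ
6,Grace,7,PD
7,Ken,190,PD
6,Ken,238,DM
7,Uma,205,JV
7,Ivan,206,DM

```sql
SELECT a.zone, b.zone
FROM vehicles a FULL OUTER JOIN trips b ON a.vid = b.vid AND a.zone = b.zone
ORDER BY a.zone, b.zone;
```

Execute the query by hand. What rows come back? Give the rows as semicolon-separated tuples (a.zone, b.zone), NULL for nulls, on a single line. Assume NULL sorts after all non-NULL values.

(BQ, NULL); (DM, DM); (JV, NULL); (JV, NULL); (PD, PD); (PD, NULL); (NULL, BQ); (NULL, DM); (NULL, DM); (NULL, JV); (NULL, PD)

FULL OUTER JOIN keeps every row from both sides; unmatched rows get NULL for the other side's columns.
Matching on a.vid = b.vid AND a.zone = b.zone. A NULL in a compared column never satisfies the condition.
- a (vid=9, zone=JV) has no partner → padded with NULL.
- a (vid=7, zone=PD) pairs with 1 row(s) of b.
- a (vid=NULL, zone=PD) has no partner → padded with NULL.
- a (vid=6, zone=DM) pairs with 1 row(s) of b.
- a (vid=9, zone=JV) has no partner → padded with NULL.
- a (vid=9, zone=BQ) has no partner → padded with NULL.
- plus 5 unmatched b row(s), each kept with NULL a columns.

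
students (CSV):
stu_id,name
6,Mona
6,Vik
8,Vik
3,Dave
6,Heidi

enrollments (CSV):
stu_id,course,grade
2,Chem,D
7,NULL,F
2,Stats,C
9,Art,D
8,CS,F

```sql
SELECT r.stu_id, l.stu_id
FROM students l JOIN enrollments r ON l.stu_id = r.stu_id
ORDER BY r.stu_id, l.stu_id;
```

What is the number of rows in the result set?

1

INNER JOIN keeps only pairs where the ON condition holds.
Matching on l.stu_id = r.stu_id.
Matched pairs: 1.
Total: 1 rows.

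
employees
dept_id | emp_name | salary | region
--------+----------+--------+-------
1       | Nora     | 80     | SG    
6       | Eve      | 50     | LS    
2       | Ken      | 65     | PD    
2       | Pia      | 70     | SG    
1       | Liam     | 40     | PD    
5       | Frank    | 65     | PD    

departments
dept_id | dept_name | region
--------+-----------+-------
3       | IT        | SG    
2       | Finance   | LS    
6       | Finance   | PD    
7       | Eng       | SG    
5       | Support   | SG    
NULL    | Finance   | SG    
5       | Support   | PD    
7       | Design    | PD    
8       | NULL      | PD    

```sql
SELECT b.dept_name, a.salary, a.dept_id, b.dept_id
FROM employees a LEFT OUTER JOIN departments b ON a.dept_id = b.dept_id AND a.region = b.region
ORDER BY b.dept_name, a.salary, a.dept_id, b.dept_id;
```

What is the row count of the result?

6

LEFT JOIN keeps every row from `employees`; unmatched rows get NULL for `departments`'s columns.
Matching on a.dept_id = b.dept_id AND a.region = b.region. A NULL in a compared column never satisfies the condition.
- a (dept_id=1, region=SG) has no partner → padded with NULL.
- a (dept_id=6, region=LS) has no partner → padded with NULL.
- a (dept_id=2, region=PD) has no partner → padded with NULL.
- a (dept_id=2, region=SG) has no partner → padded with NULL.
- a (dept_id=1, region=PD) has no partner → padded with NULL.
- a (dept_id=5, region=PD) pairs with 1 row(s) of b.
Total: 1 matched + 5 padded = 6 rows.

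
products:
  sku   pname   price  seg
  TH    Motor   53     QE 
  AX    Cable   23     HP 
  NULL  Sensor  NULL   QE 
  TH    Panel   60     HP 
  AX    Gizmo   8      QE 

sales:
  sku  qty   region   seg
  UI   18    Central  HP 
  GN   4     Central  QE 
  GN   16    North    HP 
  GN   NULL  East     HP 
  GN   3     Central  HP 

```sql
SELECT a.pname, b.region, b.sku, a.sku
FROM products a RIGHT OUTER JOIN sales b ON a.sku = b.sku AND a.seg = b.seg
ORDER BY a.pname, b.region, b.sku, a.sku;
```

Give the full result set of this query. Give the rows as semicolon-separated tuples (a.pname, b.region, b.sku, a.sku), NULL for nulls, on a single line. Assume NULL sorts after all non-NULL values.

RIGHT JOIN keeps every row from `sales`; unmatched rows get NULL for `products`'s columns.
Matching on a.sku = b.sku AND a.seg = b.seg. A NULL in a compared column never satisfies the condition.
Matched pairs: 0; unmatched b rows kept: 5.

(NULL, Central, GN, NULL); (NULL, Central, GN, NULL); (NULL, Central, UI, NULL); (NULL, East, GN, NULL); (NULL, North, GN, NULL)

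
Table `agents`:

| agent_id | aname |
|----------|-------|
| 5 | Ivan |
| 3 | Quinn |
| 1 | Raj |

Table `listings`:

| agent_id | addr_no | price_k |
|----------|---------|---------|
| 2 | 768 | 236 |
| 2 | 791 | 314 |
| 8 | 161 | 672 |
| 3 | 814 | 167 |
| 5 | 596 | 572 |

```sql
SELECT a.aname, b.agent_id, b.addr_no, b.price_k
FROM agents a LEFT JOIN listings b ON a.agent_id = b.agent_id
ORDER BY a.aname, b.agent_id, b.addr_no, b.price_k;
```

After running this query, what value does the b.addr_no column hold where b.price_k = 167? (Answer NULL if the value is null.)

814

LEFT JOIN keeps every row from `agents`; unmatched rows get NULL for `listings`'s columns.
Matching on a.agent_id = b.agent_id.
Matched pairs: 2; unmatched a rows kept: 1.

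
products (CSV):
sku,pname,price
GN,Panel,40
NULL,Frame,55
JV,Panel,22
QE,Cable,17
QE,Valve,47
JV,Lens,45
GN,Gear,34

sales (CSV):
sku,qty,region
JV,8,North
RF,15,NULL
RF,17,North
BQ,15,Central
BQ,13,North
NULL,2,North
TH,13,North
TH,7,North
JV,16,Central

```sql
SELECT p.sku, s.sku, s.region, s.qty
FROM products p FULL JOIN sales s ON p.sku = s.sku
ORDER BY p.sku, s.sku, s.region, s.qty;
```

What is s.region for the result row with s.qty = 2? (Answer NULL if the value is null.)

FULL OUTER JOIN keeps every row from both sides; unmatched rows get NULL for the other side's columns.
Matching on p.sku = s.sku. A NULL in a compared column never satisfies the condition.
- p[0] sku=GN → no match; kept with NULLs on the s side.
- p[1] sku=NULL → no match; kept with NULLs on the s side.
- p[2] sku=JV → 2 match(es) in s → 2 row(s).
- p[3] sku=QE → no match; kept with NULLs on the s side.
- p[4] sku=QE → no match; kept with NULLs on the s side.
- p[5] sku=JV → 2 match(es) in s → 2 row(s).
- p[6] sku=GN → no match; kept with NULLs on the s side.
- plus 7 unmatched s row(s), each kept with NULL p columns.

North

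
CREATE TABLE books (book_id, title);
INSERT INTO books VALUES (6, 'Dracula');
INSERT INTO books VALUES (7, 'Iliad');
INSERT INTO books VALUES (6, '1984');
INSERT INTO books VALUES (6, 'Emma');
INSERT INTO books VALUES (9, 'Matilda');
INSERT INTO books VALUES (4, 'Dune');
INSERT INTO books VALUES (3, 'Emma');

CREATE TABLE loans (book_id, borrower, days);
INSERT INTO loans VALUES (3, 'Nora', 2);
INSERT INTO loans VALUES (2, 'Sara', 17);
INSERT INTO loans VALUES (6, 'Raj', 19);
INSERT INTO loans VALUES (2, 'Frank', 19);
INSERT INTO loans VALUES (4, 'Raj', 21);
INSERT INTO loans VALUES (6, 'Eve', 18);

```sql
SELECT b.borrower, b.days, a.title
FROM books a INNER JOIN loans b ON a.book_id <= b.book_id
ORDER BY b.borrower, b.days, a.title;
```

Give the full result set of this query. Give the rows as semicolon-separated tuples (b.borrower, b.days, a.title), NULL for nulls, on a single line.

(Eve, 18, 1984); (Eve, 18, Dracula); (Eve, 18, Dune); (Eve, 18, Emma); (Eve, 18, Emma); (Nora, 2, Emma); (Raj, 19, 1984); (Raj, 19, Dracula); (Raj, 19, Dune); (Raj, 19, Emma); (Raj, 19, Emma); (Raj, 21, Dune); (Raj, 21, Emma)

INNER JOIN keeps only pairs where the ON condition holds.
Matching on a.book_id <= b.book_id.
Matched pairs: 13.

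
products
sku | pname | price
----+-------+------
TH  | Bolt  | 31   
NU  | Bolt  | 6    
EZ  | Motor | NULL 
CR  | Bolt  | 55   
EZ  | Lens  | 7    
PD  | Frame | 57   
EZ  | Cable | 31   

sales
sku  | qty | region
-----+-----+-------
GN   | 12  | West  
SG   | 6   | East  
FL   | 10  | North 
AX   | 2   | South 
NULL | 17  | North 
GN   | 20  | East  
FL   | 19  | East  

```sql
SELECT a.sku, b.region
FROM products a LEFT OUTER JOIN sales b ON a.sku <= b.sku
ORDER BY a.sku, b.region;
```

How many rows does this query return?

23

LEFT JOIN keeps every row from `products`; unmatched rows get NULL for `sales`'s columns.
Matching on a.sku <= b.sku. A NULL in a compared column never satisfies the condition.
- a[0] sku=TH → no match; kept with NULLs on the b side.
- a[1] sku=NU → 1 match(es) in b → 1 row(s).
- a[2] sku=EZ → 5 match(es) in b → 5 row(s).
- a[3] sku=CR → 5 match(es) in b → 5 row(s).
- a[4] sku=EZ → 5 match(es) in b → 5 row(s).
- a[5] sku=PD → 1 match(es) in b → 1 row(s).
- a[6] sku=EZ → 5 match(es) in b → 5 row(s).
Total: 22 matched + 1 padded = 23 rows.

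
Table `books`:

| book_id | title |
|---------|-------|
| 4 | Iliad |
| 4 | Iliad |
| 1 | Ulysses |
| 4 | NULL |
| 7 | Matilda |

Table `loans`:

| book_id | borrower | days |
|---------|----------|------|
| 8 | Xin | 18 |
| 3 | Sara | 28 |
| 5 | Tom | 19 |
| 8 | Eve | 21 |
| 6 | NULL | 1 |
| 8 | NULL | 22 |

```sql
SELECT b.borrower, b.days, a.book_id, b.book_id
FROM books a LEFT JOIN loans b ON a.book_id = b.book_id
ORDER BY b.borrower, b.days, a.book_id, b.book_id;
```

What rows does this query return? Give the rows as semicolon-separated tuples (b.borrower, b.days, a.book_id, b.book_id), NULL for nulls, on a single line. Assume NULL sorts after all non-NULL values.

(NULL, NULL, 1, NULL); (NULL, NULL, 4, NULL); (NULL, NULL, 4, NULL); (NULL, NULL, 4, NULL); (NULL, NULL, 7, NULL)

LEFT JOIN keeps every row from `books`; unmatched rows get NULL for `loans`'s columns.
Matching on a.book_id = b.book_id.
Matched pairs: 0; unmatched a rows kept: 5.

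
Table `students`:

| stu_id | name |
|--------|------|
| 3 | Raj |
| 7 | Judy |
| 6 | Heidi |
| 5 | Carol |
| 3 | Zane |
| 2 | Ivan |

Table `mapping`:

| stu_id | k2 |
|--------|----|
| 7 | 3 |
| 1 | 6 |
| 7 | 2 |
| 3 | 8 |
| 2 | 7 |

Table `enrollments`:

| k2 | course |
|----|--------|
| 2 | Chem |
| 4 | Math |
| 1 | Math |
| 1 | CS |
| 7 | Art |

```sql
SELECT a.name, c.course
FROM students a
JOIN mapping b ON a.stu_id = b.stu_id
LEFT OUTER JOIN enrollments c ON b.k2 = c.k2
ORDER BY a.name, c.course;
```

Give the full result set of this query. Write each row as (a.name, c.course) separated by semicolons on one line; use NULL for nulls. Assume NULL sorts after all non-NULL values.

Step 1 — a INNER JOIN b on stu_id → 5 row(s).
Then LEFT JOIN `enrollments c` on k2: each of those 5 rows is kept; rows whose b.k2 has no match in c get NULL for c's columns.

(Ivan, Art); (Judy, Chem); (Judy, NULL); (Raj, NULL); (Zane, NULL)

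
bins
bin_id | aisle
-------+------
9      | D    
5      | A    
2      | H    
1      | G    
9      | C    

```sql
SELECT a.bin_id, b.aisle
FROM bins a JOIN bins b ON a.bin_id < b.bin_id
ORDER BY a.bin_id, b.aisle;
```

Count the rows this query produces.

INNER JOIN keeps only pairs where the ON condition holds.
Matching on a.bin_id < b.bin_id.
- a (bin_id=9) has no partner → excluded.
- a (bin_id=5) pairs with 2 row(s) of b.
- a (bin_id=2) pairs with 3 row(s) of b.
- a (bin_id=1) pairs with 4 row(s) of b.
- a (bin_id=9) has no partner → excluded.
Total: 9 rows.

9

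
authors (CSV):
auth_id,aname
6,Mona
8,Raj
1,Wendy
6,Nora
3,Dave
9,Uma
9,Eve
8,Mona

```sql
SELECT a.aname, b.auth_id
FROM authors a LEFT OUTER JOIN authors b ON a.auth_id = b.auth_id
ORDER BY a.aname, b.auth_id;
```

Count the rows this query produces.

LEFT JOIN keeps every row from `authors a`; unmatched rows get NULL for `authors b`'s columns.
Matching on a.auth_id = b.auth_id.
- a (auth_id=6) pairs with 2 row(s) of b.
- a (auth_id=8) pairs with 2 row(s) of b.
- a (auth_id=1) pairs with 1 row(s) of b.
- a (auth_id=6) pairs with 2 row(s) of b.
- a (auth_id=3) pairs with 1 row(s) of b.
- a (auth_id=9) pairs with 2 row(s) of b.
- a (auth_id=9) pairs with 2 row(s) of b.
- a (auth_id=8) pairs with 2 row(s) of b.
Total: 14 rows.

14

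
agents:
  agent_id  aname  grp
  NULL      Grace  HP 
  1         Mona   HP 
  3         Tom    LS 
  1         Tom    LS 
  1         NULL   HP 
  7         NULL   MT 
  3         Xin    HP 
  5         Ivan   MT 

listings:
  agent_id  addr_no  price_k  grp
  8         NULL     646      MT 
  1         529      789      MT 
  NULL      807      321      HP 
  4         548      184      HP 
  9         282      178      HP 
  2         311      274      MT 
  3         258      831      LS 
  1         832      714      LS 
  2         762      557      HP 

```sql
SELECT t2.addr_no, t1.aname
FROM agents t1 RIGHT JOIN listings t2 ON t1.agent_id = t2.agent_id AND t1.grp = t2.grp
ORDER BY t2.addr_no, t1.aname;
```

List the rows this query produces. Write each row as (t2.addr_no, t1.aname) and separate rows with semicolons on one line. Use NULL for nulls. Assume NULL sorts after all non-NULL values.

(258, Tom); (282, NULL); (311, NULL); (529, NULL); (548, NULL); (762, NULL); (807, NULL); (832, Tom); (NULL, NULL)

RIGHT JOIN keeps every row from `listings`; unmatched rows get NULL for `agents`'s columns.
Matching on t1.agent_id = t2.agent_id AND t1.grp = t2.grp. A NULL in a compared column never satisfies the condition.
Matched pairs: 2; unmatched t2 rows kept: 7.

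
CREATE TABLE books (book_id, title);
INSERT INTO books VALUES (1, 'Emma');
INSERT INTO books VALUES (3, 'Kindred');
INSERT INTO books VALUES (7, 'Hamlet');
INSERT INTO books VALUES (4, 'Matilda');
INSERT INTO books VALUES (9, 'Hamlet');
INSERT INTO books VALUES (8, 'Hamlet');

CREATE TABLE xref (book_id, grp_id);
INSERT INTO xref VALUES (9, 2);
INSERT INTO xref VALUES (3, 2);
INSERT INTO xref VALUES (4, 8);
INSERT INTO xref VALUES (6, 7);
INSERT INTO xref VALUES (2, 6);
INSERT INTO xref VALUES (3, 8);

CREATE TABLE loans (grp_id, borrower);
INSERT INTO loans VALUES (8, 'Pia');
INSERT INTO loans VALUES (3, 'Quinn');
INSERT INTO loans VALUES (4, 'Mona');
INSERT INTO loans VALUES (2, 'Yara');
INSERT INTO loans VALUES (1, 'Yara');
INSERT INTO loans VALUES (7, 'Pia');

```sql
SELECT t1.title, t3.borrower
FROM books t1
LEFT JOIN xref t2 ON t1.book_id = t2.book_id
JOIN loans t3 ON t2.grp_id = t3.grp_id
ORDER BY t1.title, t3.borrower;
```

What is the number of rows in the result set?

Joins associate left-to-right: books LEFT JOIN xref on book_id gives 7 intermediate row(s).
Then INNER JOIN `loans t3` on grp_id: keep only rows whose t2.grp_id appears in t3.
Result: 4 row(s).

4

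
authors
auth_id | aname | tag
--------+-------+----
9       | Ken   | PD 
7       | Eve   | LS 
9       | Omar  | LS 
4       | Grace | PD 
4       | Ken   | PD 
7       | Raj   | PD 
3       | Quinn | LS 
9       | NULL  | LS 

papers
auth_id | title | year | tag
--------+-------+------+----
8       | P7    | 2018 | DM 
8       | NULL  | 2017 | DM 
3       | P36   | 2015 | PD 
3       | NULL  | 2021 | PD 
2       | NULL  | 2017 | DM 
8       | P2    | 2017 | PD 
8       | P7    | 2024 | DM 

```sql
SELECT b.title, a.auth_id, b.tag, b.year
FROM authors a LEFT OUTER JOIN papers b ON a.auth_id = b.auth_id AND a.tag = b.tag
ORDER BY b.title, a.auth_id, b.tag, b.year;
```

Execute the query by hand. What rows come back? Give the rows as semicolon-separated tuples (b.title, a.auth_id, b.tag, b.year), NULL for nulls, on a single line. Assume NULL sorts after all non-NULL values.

(NULL, 3, NULL, NULL); (NULL, 4, NULL, NULL); (NULL, 4, NULL, NULL); (NULL, 7, NULL, NULL); (NULL, 7, NULL, NULL); (NULL, 9, NULL, NULL); (NULL, 9, NULL, NULL); (NULL, 9, NULL, NULL)

LEFT JOIN keeps every row from `authors`; unmatched rows get NULL for `papers`'s columns.
Matching on a.auth_id = b.auth_id AND a.tag = b.tag.
Matched pairs: 0; unmatched a rows kept: 8.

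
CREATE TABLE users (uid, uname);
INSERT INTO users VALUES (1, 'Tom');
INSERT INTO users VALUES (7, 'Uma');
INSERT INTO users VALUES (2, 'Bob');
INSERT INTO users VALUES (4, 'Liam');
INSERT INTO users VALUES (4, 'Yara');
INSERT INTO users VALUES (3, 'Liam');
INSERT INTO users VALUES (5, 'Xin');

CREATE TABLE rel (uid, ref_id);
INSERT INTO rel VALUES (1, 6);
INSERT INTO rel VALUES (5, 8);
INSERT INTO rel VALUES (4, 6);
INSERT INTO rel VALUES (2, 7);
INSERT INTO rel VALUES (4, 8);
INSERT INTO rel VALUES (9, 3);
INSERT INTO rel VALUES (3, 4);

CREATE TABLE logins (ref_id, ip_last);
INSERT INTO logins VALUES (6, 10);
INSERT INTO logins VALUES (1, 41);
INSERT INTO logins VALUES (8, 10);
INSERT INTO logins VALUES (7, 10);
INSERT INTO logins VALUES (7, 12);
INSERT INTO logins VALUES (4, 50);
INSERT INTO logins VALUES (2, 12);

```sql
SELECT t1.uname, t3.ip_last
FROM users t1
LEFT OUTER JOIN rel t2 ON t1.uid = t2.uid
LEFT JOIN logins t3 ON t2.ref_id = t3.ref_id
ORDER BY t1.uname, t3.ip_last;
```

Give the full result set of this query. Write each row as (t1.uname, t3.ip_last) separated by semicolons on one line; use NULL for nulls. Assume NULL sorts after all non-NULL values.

(Bob, 10); (Bob, 12); (Liam, 10); (Liam, 10); (Liam, 50); (Tom, 10); (Uma, NULL); (Xin, 10); (Yara, 10); (Yara, 10)

Evaluate left to right. First `users t1 LEFT JOIN rel t2` on uid: 9 row(s).
Then LEFT JOIN `logins t3` on ref_id: each of those 9 rows is kept; rows whose t2.ref_id has no match in t3 get NULL for t3's columns.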